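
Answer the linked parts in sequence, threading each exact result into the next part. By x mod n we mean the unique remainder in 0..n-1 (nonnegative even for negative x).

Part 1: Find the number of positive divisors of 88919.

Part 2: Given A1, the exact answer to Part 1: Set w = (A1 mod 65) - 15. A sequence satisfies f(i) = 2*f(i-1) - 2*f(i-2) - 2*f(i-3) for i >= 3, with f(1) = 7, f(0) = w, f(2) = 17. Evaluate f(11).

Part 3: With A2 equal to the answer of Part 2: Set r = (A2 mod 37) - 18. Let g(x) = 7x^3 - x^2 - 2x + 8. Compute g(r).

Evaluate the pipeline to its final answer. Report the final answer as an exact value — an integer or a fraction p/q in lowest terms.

Part 1: 88919 is prime, so its only divisors are 1 and 88919; count = 2; answer 2
Part 2: A1 = 2; w = -13; f(3) = 2*(17) - 2*(7) - 2*(-13) = 46; iterating: f(3)=46, f(4)=44, f(5)=-38, f(6)=-256, f(7)=-524, f(8)=-460, f(9)=640, f(10)=3248, f(11)=6136; answer 6136
Part 3: A2 = 6136; r = 13; 7*(13)^3 - 1*(13)^2 - 2*(13)^1 + 8 = (15379) + (-169) + (-26) + (8) = 15192; answer 15192

15192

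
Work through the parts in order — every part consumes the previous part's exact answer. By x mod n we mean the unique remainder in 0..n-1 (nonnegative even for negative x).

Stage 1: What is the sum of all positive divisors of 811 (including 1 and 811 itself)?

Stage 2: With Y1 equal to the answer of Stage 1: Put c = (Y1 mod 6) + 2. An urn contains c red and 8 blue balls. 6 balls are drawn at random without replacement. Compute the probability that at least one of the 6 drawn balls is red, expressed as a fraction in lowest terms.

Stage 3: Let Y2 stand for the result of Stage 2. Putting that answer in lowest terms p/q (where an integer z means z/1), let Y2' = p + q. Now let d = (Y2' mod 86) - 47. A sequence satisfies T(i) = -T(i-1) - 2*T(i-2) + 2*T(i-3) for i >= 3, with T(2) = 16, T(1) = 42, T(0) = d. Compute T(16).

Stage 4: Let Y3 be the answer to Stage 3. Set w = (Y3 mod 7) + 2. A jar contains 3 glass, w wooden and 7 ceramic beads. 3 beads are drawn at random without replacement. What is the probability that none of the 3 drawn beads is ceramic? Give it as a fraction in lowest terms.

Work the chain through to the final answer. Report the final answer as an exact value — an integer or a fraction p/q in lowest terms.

Stage 1: 811 is prime, so its only divisors are 1 and 811; sigma = 1 + 811 = 812; answer 812
Stage 2: Y1 = 812; c = 4; total draws C(12,6) = 924; complement C(8,6) = 28; favorable 924 - 28 = 896; P = 32/33; answer 32/33
Stage 3: Y2 = 32/33; threaded value p + q = 65; d = 18; T(3) = -1*(16) - 2*(42) + 2*(18) = -64; iterating: T(3)=-64, T(4)=116, T(5)=44, T(6)=-404, T(7)=548, T(8)=348, T(9)=-2252, T(10)=2652, T(11)=2548, T(12)=-12356, T(13)=12564, T(14)=17244, T(15)=-67084, T(16)=57724; answer 57724
Stage 4: Y3 = 57724; w = 4; total draws C(14,3) = 364; favorable C(7,3) = 35; P = 5/52; answer 5/52

5/52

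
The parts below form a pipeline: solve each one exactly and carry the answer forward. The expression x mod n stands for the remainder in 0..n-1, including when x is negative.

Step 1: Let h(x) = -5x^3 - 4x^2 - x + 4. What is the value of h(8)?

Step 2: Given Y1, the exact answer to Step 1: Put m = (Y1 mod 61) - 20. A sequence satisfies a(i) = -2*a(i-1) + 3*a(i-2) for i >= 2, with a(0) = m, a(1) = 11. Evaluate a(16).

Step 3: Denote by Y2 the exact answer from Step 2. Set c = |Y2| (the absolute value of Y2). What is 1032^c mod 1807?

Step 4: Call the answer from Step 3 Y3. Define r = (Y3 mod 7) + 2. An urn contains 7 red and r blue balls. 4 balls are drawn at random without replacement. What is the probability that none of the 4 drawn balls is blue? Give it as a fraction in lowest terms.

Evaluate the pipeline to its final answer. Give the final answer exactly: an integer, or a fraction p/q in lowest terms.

1/39

Step 1: -5*(8)^3 - 4*(8)^2 - 1*(8)^1 + 4 = (-2560) + (-256) + (-8) + (4) = -2820; answer -2820
Step 2: Y1 = -2820; m = 27; a(2) = -2*(11) + 3*(27) = 59; iterating: a(2)=59, a(3)=-85, a(4)=347, a(5)=-949, a(6)=2939, a(7)=-8725, a(8)=26267, a(9)=-78709, a(10)=236219, a(11)=-708565, a(12)=2125787, a(13)=-6377269, a(14)=19131899, a(15)=-57395605, a(16)=172186907; answer 172186907
Step 3: Y2 = 172186907; c = 172186907; squarings mod 1807: 1032^1=1032, 1032^2=701, 1032^4=1704, 1032^8=1574, 1032^16=79, 1032^32=820, 1032^64=196, 1032^128=469, 1032^256=1314, 1032^512=911, 1032^1024=508, 1032^2048=1470, 1032^4096=1535, 1032^8192=1704, 1032^16384=1574, 1032^32768=79, 1032^65536=820, 1032^131072=196, 1032^262144=469, 1032^524288=1314, 1032^1048576=911, 1032^2097152=508, 1032^4194304=1470, 1032^8388608=1535, 1032^16777216=1704, 1032^33554432=1574, 1032^67108864=79, 1032^134217728=820; 1032^172186907 = 1032^1 * 1032^2 * 1032^8 * 1032^16 * 1032^256 * 1032^1024 * 1032^2048 * 1032^4096 * 1032^16384 * 1032^65536 * 1032^131072 * 1032^4194304 * 1032^33554432 * 1032^134217728 = 1035 (mod 1807); answer 1035
Step 4: Y3 = 1035; r = 8; total draws C(15,4) = 1365; favorable C(7,4) = 35; P = 1/39; answer 1/39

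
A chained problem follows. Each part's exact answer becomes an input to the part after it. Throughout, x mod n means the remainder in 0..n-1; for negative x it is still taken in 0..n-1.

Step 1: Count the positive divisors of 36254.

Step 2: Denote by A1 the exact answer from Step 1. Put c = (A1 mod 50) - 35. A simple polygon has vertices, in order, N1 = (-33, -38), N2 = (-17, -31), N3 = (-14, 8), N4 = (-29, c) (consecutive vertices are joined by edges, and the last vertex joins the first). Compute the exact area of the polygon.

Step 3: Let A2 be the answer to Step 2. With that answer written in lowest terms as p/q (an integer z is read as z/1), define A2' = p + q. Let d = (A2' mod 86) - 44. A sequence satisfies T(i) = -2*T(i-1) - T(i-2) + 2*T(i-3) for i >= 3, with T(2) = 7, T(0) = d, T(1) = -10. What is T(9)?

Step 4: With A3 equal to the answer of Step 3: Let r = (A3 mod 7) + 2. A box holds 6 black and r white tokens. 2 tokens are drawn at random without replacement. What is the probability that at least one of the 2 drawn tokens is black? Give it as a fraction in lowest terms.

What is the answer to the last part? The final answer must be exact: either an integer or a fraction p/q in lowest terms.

19/26

Step 1: 36254 = 2 * 18127; number of divisors = (1+1) * (1+1) = 4; answer 4
Step 2: A1 = 4; c = -31; cross terms: (-33*-31 - -17*-38)=377, (-17*8 - -14*-31)=-570, (-14*-31 - -29*8)=666, (-29*-38 - -33*-31)=79; twice the area = |552| = 552; area = 276; answer 276
Step 3: A2 = 276; threaded value p + q = 277; d = -25; T(3) = -2*(7) - 1*(-10) + 2*(-25) = -54; iterating: T(3)=-54, T(4)=81, T(5)=-94, T(6)=-1, T(7)=258, T(8)=-703, T(9)=1146; answer 1146
Step 4: A3 = 1146; r = 7; total draws C(13,2) = 78; complement C(7,2) = 21; favorable 78 - 21 = 57; P = 19/26; answer 19/26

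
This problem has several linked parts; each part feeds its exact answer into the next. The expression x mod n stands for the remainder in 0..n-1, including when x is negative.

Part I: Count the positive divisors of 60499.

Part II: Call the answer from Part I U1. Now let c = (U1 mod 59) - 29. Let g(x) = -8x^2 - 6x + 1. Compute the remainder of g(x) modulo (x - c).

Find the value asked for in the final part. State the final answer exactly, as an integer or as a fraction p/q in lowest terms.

-4849

Part I: 60499 = 101 * 599; number of divisors = (1+1) * (1+1) = 4; answer 4
Part II: U1 = 4; c = -25; remainder = value at the root: -8*(-25)^2 - 6*(-25)^1 + 1 = (-5000) + (150) + (1) = -4849; answer -4849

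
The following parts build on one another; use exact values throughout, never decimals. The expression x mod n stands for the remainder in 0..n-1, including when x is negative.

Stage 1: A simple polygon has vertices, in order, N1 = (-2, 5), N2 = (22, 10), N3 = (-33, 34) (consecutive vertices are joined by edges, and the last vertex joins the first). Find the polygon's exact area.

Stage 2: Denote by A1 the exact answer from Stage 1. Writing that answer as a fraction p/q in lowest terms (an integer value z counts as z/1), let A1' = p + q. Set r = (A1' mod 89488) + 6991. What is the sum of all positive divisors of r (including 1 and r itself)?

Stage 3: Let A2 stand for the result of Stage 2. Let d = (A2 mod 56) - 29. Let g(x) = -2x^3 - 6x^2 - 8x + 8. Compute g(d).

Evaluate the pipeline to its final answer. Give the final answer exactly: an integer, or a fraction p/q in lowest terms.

12

Stage 1: cross terms: (-2*10 - 22*5)=-130, (22*34 - -33*10)=1078, (-33*5 - -2*34)=-97; twice the area = |851| = 851; area = 851/2; answer 851/2
Stage 2: A1 = 851/2; threaded value p + q = 853; r = 7844; 7844 = 2^2 * 37 * 53; sigma = (1 + 2 + 4) * (1 + 37) * (1 + 53) = 7 * 38 * 54 = 14364; answer 14364
Stage 3: A2 = 14364; d = -1; -2*(-1)^3 - 6*(-1)^2 - 8*(-1)^1 + 8 = (2) + (-6) + (8) + (8) = 12; answer 12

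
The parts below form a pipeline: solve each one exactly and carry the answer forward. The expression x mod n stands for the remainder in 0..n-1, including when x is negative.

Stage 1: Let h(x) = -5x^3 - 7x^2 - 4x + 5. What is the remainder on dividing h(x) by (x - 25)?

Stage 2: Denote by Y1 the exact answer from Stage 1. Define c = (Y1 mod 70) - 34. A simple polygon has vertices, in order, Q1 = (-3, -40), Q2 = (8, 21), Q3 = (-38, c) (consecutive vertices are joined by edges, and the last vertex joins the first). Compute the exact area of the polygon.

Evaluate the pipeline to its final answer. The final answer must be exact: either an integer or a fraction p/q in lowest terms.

1128

Stage 1: remainder = value at the root: -5*(25)^3 - 7*(25)^2 - 4*(25)^1 + 5 = (-78125) + (-4375) + (-100) + (5) = -82595; answer -82595
Stage 2: Y1 = -82595; c = -29; cross terms: (-3*21 - 8*-40)=257, (8*-29 - -38*21)=566, (-38*-40 - -3*-29)=1433; twice the area = |2256| = 2256; area = 1128; answer 1128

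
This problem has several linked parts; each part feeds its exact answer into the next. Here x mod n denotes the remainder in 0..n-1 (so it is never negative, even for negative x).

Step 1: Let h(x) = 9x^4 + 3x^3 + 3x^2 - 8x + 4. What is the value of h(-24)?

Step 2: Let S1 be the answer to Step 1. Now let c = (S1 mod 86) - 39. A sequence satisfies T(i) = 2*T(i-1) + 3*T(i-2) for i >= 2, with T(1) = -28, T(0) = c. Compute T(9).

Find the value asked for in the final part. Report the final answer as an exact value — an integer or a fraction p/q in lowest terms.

44252

Step 1: 9*(-24)^4 + 3*(-24)^3 + 3*(-24)^2 - 8*(-24)^1 + 4 = (2985984) + (-41472) + (1728) + (192) + (4) = 2946436; answer 2946436
Step 2: S1 = 2946436; c = 37; T(2) = 2*(-28) + 3*(37) = 55; iterating: T(2)=55, T(3)=26, T(4)=217, T(5)=512, T(6)=1675, T(7)=4886, T(8)=14797, T(9)=44252; answer 44252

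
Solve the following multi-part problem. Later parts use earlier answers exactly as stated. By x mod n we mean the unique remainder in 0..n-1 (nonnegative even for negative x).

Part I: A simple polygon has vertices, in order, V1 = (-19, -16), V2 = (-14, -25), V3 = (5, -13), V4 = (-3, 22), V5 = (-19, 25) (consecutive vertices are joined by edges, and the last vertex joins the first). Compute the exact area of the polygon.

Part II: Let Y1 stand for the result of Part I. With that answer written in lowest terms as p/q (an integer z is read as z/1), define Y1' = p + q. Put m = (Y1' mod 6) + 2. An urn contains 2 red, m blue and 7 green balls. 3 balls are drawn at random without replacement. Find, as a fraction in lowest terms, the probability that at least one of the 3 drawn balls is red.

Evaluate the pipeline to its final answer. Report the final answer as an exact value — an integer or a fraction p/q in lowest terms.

5/11

Part I: cross terms: (-19*-25 - -14*-16)=251, (-14*-13 - 5*-25)=307, (5*22 - -3*-13)=71, (-3*25 - -19*22)=343, (-19*-16 - -19*25)=779; twice the area = |1751| = 1751; area = 1751/2; answer 1751/2
Part II: Y1 = 1751/2; threaded value p + q = 1753; m = 3; total draws C(12,3) = 220; complement C(10,3) = 120; favorable 220 - 120 = 100; P = 5/11; answer 5/11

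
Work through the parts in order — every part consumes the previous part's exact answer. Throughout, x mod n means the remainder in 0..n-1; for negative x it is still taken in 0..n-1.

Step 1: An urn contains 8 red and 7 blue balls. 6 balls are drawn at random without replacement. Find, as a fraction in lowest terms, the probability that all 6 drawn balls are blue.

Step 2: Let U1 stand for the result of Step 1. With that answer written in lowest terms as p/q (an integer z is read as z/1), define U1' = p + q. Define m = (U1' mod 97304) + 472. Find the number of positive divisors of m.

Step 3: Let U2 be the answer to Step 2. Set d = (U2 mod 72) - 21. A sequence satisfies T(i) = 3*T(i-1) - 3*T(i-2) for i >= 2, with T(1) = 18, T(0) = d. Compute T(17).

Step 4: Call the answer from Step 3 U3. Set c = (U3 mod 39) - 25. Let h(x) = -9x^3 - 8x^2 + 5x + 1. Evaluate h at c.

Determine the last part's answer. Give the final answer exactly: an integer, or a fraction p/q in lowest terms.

Step 1: total draws C(15,6) = 5005; favorable C(7,6) = 7; P = 1/715; answer 1/715
Step 2: U1 = 1/715; threaded value p + q = 716; m = 1188; 1188 = 2^2 * 3^3 * 11; number of divisors = (2+1) * (3+1) * (1+1) = 24; answer 24
Step 3: U2 = 24; d = 3; T(2) = 3*(18) - 3*(3) = 45; iterating: T(2)=45, T(3)=81, T(4)=108, T(5)=81, T(6)=-81, T(7)=-486, T(8)=-1215, T(9)=-2187, T(10)=-2916, T(11)=-2187, T(12)=2187, T(13)=13122, T(14)=32805, T(15)=59049, T(16)=78732, T(17)=59049; answer 59049
Step 4: U3 = 59049; c = -22; -9*(-22)^3 - 8*(-22)^2 + 5*(-22)^1 + 1 = (95832) + (-3872) + (-110) + (1) = 91851; answer 91851

91851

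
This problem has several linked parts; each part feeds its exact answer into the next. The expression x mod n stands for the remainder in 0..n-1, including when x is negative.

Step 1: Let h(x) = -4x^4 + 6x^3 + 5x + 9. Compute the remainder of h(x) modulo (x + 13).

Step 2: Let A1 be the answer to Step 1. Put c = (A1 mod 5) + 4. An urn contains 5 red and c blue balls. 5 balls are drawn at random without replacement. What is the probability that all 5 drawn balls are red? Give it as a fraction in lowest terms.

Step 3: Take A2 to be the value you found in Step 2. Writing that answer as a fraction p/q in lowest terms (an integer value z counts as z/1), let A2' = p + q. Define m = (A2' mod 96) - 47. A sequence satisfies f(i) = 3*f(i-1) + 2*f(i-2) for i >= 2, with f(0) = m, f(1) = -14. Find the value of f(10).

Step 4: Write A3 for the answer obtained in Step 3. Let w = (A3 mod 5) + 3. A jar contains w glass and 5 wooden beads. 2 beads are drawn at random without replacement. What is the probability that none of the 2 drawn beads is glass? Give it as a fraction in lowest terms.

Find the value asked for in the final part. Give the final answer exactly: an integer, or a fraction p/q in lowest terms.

Step 1: remainder = value at the root: -4*(-13)^4 + 6*(-13)^3 + 5*(-13)^1 + 9 = (-114244) + (-13182) + (-65) + (9) = -127482; answer -127482
Step 2: A1 = -127482; c = 7; total draws C(12,5) = 792; favorable C(5,5) = 1; P = 1/792; answer 1/792
Step 3: A2 = 1/792; threaded value p + q = 793; m = -22; f(2) = 3*(-14) + 2*(-22) = -86; iterating: f(2)=-86, f(3)=-286, f(4)=-1030, f(5)=-3662, f(6)=-13046, f(7)=-46462, f(8)=-165478, f(9)=-589358, f(10)=-2099030; answer -2099030
Step 4: A3 = -2099030; w = 3; total draws C(8,2) = 28; favorable C(5,2) = 10; P = 5/14; answer 5/14

5/14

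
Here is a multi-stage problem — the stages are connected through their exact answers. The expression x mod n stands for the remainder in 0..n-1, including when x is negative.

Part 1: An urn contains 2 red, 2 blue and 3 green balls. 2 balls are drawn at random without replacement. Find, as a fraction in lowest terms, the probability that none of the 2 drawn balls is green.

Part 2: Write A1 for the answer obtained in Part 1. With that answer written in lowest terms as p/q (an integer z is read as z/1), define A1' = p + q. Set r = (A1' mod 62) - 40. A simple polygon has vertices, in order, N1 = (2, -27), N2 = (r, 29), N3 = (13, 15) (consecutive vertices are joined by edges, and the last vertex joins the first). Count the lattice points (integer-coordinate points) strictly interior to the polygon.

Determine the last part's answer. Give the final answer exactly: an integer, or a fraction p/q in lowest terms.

1000

Part 1: total draws C(7,2) = 21; favorable C(4,2) = 6; P = 2/7; answer 2/7
Part 2: A1 = 2/7; threaded value p + q = 9; r = -31; cross terms: (2*29 - -31*-27)=-779, (-31*15 - 13*29)=-842, (13*-27 - 2*15)=-381; twice the area = |-2002| = 2002; area = 1001; boundary points = 1 + 2 + 1 = 4; strictly interior points = area - boundary/2 + 1 = 1000; answer 1000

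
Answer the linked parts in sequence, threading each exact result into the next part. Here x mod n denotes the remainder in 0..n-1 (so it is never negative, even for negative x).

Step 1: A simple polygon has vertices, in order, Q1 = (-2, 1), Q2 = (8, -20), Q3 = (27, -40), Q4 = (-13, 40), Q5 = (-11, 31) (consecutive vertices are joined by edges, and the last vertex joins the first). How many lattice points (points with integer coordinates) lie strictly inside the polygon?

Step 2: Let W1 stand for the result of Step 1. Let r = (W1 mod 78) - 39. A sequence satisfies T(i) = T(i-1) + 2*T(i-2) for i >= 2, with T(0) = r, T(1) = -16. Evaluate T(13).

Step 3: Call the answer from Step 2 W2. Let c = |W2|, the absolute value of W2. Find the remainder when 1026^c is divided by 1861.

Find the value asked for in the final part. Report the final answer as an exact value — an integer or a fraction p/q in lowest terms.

Step 1: cross terms: (-2*-20 - 8*1)=32, (8*-40 - 27*-20)=220, (27*40 - -13*-40)=560, (-13*31 - -11*40)=37, (-11*1 - -2*31)=51; twice the area = |900| = 900; area = 450; boundary points = 1 + 1 + 40 + 1 + 3 = 46; strictly interior points = area - boundary/2 + 1 = 428; answer 428
Step 2: W1 = 428; r = -1; T(2) = 1*(-16) + 2*(-1) = -18; iterating: T(2)=-18, T(3)=-50, T(4)=-86, T(5)=-186, T(6)=-358, T(7)=-730, T(8)=-1446, T(9)=-2906, T(10)=-5798, T(11)=-11610, T(12)=-23206, T(13)=-46426; answer -46426
Step 3: W2 = -46426; c = 46426; squarings mod 1861: 1026^1=1026, 1026^2=1211, 1026^4=53, 1026^8=948, 1026^16=1702, 1026^32=1088, 1026^64=148, 1026^128=1433, 1026^256=806, 1026^512=147, 1026^1024=1138, 1026^2048=1649, 1026^4096=280, 1026^8192=238, 1026^16384=814, 1026^32768=80; 1026^46426 = 1026^2 * 1026^8 * 1026^16 * 1026^64 * 1026^256 * 1026^1024 * 1026^4096 * 1026^8192 * 1026^32768 = 1502 (mod 1861); answer 1502

1502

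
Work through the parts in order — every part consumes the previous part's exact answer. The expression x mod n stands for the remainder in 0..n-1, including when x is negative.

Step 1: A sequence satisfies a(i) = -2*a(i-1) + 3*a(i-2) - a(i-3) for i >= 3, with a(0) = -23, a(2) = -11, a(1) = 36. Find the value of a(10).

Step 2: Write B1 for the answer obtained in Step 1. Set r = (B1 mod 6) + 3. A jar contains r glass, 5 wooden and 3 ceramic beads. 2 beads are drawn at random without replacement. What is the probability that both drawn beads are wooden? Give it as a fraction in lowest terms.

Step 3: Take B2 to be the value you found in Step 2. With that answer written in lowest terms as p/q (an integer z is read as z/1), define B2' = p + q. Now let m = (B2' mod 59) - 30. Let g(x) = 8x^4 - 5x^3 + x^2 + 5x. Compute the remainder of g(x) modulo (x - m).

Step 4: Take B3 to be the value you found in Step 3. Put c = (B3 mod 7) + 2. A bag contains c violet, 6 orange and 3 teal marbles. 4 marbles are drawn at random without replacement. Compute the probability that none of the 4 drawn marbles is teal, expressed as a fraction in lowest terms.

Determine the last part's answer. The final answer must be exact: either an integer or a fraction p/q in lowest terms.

7/33

Step 1: a(3) = -2*(-11) + 3*(36) - 1*(-23) = 153; iterating: a(3)=153, a(4)=-375, a(5)=1220, a(6)=-3718, a(7)=11471, a(8)=-35316, a(9)=108763, a(10)=-334945; answer -334945
Step 2: B1 = -334945; r = 8; total draws C(16,2) = 120; favorable C(5,2) = 10; P = 1/12; answer 1/12
Step 3: B2 = 1/12; threaded value p + q = 13; m = -17; remainder = value at the root: 8*(-17)^4 - 5*(-17)^3 + 1*(-17)^2 + 5*(-17)^1 = (668168) + (24565) + (289) + (-85) = 692937; answer 692937
Step 4: B3 = 692937; c = 2; total draws C(11,4) = 330; favorable C(8,4) = 70; P = 7/33; answer 7/33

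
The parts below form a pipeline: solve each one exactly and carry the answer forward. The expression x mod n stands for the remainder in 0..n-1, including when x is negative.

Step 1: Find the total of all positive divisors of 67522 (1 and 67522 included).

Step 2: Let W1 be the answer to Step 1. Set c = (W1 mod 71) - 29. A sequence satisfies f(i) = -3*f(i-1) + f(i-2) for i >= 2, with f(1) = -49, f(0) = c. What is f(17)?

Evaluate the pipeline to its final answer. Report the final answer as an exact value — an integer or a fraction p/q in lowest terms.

Step 1: 67522 = 2 * 7^2 * 13 * 53; sigma = (1 + 2) * (1 + 7 + 49) * (1 + 13) * (1 + 53) = 3 * 57 * 14 * 54 = 129276; answer 129276
Step 2: W1 = 129276; c = 27; f(2) = -3*(-49) + 1*(27) = 174; iterating: f(2)=174, f(3)=-571, f(4)=1887, f(5)=-6232, f(6)=20583, f(7)=-67981, f(8)=224526, f(9)=-741559, f(10)=2449203, f(11)=-8089168, f(12)=26716707, f(13)=-88239289, f(14)=291434574, f(15)=-962543011, f(16)=3179063607, f(17)=-10499733832; answer -10499733832

-10499733832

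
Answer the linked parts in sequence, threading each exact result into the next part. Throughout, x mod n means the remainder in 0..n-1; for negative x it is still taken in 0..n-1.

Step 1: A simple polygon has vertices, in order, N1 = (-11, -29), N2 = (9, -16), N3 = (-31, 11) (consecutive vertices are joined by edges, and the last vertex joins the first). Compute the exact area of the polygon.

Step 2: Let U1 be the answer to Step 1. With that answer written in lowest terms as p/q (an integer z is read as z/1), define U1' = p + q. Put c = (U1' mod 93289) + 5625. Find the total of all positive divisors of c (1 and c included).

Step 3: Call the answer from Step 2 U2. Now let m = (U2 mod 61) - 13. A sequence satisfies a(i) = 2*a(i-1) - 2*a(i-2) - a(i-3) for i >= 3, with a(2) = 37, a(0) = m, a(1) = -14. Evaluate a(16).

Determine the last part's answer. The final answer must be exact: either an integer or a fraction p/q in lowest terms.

Step 1: cross terms: (-11*-16 - 9*-29)=437, (9*11 - -31*-16)=-397, (-31*-29 - -11*11)=1020; twice the area = |1060| = 1060; area = 530; answer 530
Step 2: U1 = 530; threaded value p + q = 531; c = 6156; 6156 = 2^2 * 3^4 * 19; sigma = (1 + 2 + 4) * (1 + 3 + 9 + 27 + 81) * (1 + 19) = 7 * 121 * 20 = 16940; answer 16940
Step 3: U2 = 16940; m = 30; a(3) = 2*(37) - 2*(-14) - 1*(30) = 72; iterating: a(3)=72, a(4)=84, a(5)=-13, a(6)=-266, a(7)=-590, a(8)=-635, a(9)=176, a(10)=2212, a(11)=4707, a(12)=4814, a(13)=-1998, a(14)=-18331, a(15)=-37480, a(16)=-36300; answer -36300

-36300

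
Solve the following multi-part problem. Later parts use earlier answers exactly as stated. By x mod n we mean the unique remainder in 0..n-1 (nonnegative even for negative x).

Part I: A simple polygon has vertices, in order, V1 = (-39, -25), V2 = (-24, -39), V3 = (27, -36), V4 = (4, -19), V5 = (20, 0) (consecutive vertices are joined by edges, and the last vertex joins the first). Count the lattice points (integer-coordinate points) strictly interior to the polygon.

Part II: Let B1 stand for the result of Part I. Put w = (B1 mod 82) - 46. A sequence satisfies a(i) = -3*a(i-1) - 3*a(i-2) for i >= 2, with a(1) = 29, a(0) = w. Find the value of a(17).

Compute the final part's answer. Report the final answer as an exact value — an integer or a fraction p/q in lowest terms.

-242757

Part I: cross terms: (-39*-39 - -24*-25)=921, (-24*-36 - 27*-39)=1917, (27*-19 - 4*-36)=-369, (4*0 - 20*-19)=380, (20*-25 - -39*0)=-500; twice the area = |2349| = 2349; area = 2349/2; boundary points = 1 + 3 + 1 + 1 + 1 = 7; strictly interior points = area - boundary/2 + 1 = 1172; answer 1172
Part II: B1 = 1172; w = -22; a(2) = -3*(29) - 3*(-22) = -21; iterating: a(2)=-21, a(3)=-24, a(4)=135, a(5)=-333, a(6)=594, a(7)=-783, a(8)=567, a(9)=648, a(10)=-3645, a(11)=8991, a(12)=-16038, a(13)=21141, a(14)=-15309, a(15)=-17496, a(16)=98415, a(17)=-242757; answer -242757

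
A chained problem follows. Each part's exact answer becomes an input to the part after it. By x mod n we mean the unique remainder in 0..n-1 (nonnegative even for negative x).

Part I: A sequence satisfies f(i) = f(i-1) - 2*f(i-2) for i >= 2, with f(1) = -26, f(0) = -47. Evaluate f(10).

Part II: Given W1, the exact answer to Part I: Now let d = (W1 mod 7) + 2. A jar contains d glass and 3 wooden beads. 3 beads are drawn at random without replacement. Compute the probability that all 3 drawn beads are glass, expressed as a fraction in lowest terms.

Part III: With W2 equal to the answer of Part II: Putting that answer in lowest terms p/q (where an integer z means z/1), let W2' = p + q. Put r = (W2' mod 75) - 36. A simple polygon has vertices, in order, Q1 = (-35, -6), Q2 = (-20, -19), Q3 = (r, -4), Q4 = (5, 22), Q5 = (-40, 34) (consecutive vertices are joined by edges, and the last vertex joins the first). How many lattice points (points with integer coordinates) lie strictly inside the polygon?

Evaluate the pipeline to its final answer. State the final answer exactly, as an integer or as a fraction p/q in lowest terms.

Part I: f(2) = 1*(-26) - 2*(-47) = 68; iterating: f(2)=68, f(3)=120, f(4)=-16, f(5)=-256, f(6)=-224, f(7)=288, f(8)=736, f(9)=160, f(10)=-1312; answer -1312
Part II: W1 = -1312; d = 6; total draws C(9,3) = 84; favorable C(6,3) = 20; P = 5/21; answer 5/21
Part III: W2 = 5/21; threaded value p + q = 26; r = -10; cross terms: (-35*-19 - -20*-6)=545, (-20*-4 - -10*-19)=-110, (-10*22 - 5*-4)=-200, (5*34 - -40*22)=1050, (-40*-6 - -35*34)=1430; twice the area = |2715| = 2715; area = 2715/2; boundary points = 1 + 5 + 1 + 3 + 5 = 15; strictly interior points = area - boundary/2 + 1 = 1351; answer 1351

1351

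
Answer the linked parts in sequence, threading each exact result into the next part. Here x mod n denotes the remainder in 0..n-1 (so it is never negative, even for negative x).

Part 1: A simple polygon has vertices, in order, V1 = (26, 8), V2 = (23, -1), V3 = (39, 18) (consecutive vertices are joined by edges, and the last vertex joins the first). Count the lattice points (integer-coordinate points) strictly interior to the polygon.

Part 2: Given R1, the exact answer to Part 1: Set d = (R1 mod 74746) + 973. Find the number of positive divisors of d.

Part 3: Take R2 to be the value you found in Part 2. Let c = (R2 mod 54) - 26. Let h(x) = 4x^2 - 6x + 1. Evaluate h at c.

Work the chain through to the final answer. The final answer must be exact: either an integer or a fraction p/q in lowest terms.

1405

Part 1: cross terms: (26*-1 - 23*8)=-210, (23*18 - 39*-1)=453, (39*8 - 26*18)=-156; twice the area = |87| = 87; area = 87/2; boundary points = 3 + 1 + 1 = 5; strictly interior points = area - boundary/2 + 1 = 42; answer 42
Part 2: R1 = 42; d = 1015; 1015 = 5 * 7 * 29; number of divisors = (1+1) * (1+1) * (1+1) = 8; answer 8
Part 3: R2 = 8; c = -18; 4*(-18)^2 - 6*(-18)^1 + 1 = (1296) + (108) + (1) = 1405; answer 1405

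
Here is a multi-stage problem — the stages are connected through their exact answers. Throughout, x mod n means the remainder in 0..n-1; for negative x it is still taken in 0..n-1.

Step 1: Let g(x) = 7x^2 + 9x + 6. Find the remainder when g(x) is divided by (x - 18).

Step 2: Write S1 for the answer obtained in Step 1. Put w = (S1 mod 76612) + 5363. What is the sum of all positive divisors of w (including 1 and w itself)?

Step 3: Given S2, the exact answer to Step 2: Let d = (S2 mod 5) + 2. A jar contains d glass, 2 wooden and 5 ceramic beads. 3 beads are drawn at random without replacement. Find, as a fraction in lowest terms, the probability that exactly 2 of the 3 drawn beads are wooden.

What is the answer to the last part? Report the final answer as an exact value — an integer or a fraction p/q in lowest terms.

1/12

Step 1: remainder = value at the root: 7*(18)^2 + 9*(18)^1 + 6 = (2268) + (162) + (6) = 2436; answer 2436
Step 2: S1 = 2436; w = 7799; 7799 = 11 * 709; sigma = (1 + 11) * (1 + 709) = 12 * 710 = 8520; answer 8520
Step 3: S2 = 8520; d = 2; total draws C(9,3) = 84; favorable C(2,2)*C(7,1) = 7; P = 1/12; answer 1/12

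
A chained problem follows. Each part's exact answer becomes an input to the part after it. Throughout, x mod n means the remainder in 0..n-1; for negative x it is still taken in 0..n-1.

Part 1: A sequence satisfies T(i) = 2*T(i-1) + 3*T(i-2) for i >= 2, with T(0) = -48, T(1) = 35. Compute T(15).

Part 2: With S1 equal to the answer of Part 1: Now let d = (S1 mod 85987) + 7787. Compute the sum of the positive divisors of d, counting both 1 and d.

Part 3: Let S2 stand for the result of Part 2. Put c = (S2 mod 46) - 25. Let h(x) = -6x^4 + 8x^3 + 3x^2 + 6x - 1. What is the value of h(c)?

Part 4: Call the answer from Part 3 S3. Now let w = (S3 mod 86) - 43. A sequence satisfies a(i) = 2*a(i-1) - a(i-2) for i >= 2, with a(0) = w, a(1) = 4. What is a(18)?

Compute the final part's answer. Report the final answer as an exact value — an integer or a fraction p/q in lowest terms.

Part 1: T(2) = 2*(35) + 3*(-48) = -74; iterating: T(2)=-74, T(3)=-43, T(4)=-308, T(5)=-745, T(6)=-2414, T(7)=-7063, T(8)=-21368, T(9)=-63925, T(10)=-191954, T(11)=-575683, T(12)=-1727228, T(13)=-5181505, T(14)=-15544694, T(15)=-46633903; answer -46633903
Part 2: S1 = -46633903; d = 64825; 64825 = 5^2 * 2593; sigma = (1 + 5 + 25) * (1 + 2593) = 31 * 2594 = 80414; answer 80414
Part 3: S2 = 80414; c = -19; -6*(-19)^4 + 8*(-19)^3 + 3*(-19)^2 + 6*(-19)^1 - 1 = (-781926) + (-54872) + (1083) + (-114) + (-1) = -835830; answer -835830
Part 4: S3 = -835830; w = -39; a(2) = 2*(4) - 1*(-39) = 47; iterating: a(2)=47, a(3)=90, a(4)=133, a(5)=176, a(6)=219, a(7)=262, a(8)=305, a(9)=348, a(10)=391, a(11)=434, a(12)=477, a(13)=520, a(14)=563, a(15)=606, a(16)=649, a(17)=692, a(18)=735; answer 735

735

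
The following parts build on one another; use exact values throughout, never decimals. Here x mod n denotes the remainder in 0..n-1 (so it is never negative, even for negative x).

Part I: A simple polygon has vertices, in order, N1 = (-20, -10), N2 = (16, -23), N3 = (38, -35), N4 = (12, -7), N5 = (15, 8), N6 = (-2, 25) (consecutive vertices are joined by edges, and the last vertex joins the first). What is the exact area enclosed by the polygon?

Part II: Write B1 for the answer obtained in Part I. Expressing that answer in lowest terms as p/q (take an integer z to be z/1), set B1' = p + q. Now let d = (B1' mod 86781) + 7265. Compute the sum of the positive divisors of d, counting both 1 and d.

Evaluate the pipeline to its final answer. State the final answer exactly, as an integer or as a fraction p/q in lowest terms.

Part I: cross terms: (-20*-23 - 16*-10)=620, (16*-35 - 38*-23)=314, (38*-7 - 12*-35)=154, (12*8 - 15*-7)=201, (15*25 - -2*8)=391, (-2*-10 - -20*25)=520; twice the area = |2200| = 2200; area = 1100; answer 1100
Part II: B1 = 1100; threaded value p + q = 1101; d = 8366; 8366 = 2 * 47 * 89; sigma = (1 + 2) * (1 + 47) * (1 + 89) = 3 * 48 * 90 = 12960; answer 12960

12960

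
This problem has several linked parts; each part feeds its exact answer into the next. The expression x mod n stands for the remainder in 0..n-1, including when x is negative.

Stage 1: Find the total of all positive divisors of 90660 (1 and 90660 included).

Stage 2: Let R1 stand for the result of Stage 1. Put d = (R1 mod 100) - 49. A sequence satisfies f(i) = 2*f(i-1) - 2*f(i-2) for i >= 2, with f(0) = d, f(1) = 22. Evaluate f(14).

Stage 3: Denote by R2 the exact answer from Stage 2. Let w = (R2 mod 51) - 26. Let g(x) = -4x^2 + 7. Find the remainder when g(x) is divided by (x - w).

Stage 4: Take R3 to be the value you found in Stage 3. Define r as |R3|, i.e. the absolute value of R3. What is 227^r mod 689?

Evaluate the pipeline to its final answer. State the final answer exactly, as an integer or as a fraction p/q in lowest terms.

Stage 1: 90660 = 2^2 * 3 * 5 * 1511; sigma = (1 + 2 + 4) * (1 + 3) * (1 + 5) * (1 + 1511) = 7 * 4 * 6 * 1512 = 254016; answer 254016
Stage 2: R1 = 254016; d = -33; f(2) = 2*(22) - 2*(-33) = 110; iterating: f(2)=110, f(3)=176, f(4)=132, f(5)=-88, f(6)=-440, f(7)=-704, f(8)=-528, f(9)=352, f(10)=1760, f(11)=2816, f(12)=2112, f(13)=-1408, f(14)=-7040; answer -7040
Stage 3: R2 = -7040; w = 23; remainder = value at the root: -4*(23)^2 + 7 = (-2116) + (7) = -2109; answer -2109
Stage 4: R3 = -2109; r = 2109; squarings mod 689: 227^1=227, 227^2=543, 227^4=646, 227^8=471, 227^16=672, 227^32=289, 227^64=152, 227^128=367, 227^256=334, 227^512=627, 227^1024=399, 227^2048=42; 227^2109 = 227^1 * 227^4 * 227^8 * 227^16 * 227^32 * 227^2048 = 460 (mod 689); answer 460

460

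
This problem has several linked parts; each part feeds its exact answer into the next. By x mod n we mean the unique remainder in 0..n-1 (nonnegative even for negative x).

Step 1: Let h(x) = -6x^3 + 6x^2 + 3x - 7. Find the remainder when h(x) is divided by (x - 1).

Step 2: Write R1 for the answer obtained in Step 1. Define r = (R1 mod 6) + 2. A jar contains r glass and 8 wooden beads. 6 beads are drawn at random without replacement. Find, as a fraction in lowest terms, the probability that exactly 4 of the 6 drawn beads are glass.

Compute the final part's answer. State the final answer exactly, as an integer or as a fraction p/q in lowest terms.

Step 1: remainder = value at the root: -6*(1)^3 + 6*(1)^2 + 3*(1)^1 - 7 = (-6) + (6) + (3) + (-7) = -4; answer -4
Step 2: R1 = -4; r = 4; total draws C(12,6) = 924; favorable C(4,4)*C(8,2) = 28; P = 1/33; answer 1/33

1/33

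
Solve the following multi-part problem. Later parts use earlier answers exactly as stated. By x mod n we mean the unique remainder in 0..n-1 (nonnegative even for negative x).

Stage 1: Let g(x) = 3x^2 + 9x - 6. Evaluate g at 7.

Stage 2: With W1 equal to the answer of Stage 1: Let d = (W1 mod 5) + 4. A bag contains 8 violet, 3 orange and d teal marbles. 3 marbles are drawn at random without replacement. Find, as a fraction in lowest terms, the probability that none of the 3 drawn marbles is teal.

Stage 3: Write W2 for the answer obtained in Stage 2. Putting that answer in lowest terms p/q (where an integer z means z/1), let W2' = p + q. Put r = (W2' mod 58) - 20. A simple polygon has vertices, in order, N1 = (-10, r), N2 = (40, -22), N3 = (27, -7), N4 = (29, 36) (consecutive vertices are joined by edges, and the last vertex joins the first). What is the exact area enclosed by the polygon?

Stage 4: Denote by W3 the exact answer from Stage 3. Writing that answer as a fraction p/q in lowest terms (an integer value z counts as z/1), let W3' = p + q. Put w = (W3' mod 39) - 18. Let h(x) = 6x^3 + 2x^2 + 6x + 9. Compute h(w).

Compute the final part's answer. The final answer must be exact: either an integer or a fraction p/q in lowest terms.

Stage 1: 3*(7)^2 + 9*(7)^1 - 6 = (147) + (63) + (-6) = 204; answer 204
Stage 2: W1 = 204; d = 8; total draws C(19,3) = 969; favorable C(11,3) = 165; P = 55/323; answer 55/323
Stage 3: W2 = 55/323; threaded value p + q = 378; r = 10; cross terms: (-10*-22 - 40*10)=-180, (40*-7 - 27*-22)=314, (27*36 - 29*-7)=1175, (29*10 - -10*36)=650; twice the area = |1959| = 1959; area = 1959/2; answer 1959/2
Stage 4: W3 = 1959/2; threaded value p + q = 1961; w = -7; 6*(-7)^3 + 2*(-7)^2 + 6*(-7)^1 + 9 = (-2058) + (98) + (-42) + (9) = -1993; answer -1993

-1993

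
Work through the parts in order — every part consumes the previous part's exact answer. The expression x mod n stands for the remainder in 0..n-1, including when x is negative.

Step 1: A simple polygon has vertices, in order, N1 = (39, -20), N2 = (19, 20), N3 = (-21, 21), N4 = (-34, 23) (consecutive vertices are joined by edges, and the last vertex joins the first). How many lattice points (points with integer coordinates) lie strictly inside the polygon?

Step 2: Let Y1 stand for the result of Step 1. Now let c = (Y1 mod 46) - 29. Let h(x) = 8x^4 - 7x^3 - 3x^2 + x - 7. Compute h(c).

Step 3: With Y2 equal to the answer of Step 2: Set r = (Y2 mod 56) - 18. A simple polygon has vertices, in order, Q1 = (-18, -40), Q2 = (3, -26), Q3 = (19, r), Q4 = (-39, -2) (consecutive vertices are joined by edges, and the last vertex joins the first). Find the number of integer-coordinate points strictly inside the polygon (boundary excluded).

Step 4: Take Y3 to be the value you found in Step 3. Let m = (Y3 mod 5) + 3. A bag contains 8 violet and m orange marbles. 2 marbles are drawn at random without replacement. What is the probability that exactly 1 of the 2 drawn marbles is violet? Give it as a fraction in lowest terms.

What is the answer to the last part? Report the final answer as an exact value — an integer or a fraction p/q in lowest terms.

Step 1: cross terms: (39*20 - 19*-20)=1160, (19*21 - -21*20)=819, (-21*23 - -34*21)=231, (-34*-20 - 39*23)=-217; twice the area = |1993| = 1993; area = 1993/2; boundary points = 20 + 1 + 1 + 1 = 23; strictly interior points = area - boundary/2 + 1 = 986; answer 986
Step 2: Y1 = 986; c = -9; 8*(-9)^4 - 7*(-9)^3 - 3*(-9)^2 + 1*(-9)^1 - 7 = (52488) + (5103) + (-243) + (-9) + (-7) = 57332; answer 57332
Step 3: Y2 = 57332; r = 26; cross terms: (-18*-26 - 3*-40)=588, (3*26 - 19*-26)=572, (19*-2 - -39*26)=976, (-39*-40 - -18*-2)=1524; twice the area = |3660| = 3660; area = 1830; boundary points = 7 + 4 + 2 + 1 = 14; strictly interior points = area - boundary/2 + 1 = 1824; answer 1824
Step 4: Y3 = 1824; m = 7; total draws C(15,2) = 105; favorable C(8,1)*C(7,1) = 56; P = 8/15; answer 8/15

8/15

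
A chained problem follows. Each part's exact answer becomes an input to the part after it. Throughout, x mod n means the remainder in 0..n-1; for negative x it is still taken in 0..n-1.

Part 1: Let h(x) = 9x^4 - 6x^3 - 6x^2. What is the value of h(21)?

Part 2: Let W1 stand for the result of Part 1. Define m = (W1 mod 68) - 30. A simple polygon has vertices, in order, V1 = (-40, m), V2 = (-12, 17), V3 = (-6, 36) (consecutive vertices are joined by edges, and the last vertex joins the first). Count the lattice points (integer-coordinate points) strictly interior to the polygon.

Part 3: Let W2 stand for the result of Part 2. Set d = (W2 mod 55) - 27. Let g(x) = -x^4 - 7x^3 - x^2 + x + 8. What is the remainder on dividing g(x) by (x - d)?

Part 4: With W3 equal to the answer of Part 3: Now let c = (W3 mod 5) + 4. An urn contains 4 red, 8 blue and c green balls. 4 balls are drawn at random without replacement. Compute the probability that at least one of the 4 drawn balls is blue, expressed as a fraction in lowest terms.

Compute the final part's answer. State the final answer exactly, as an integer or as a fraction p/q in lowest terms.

25/26

Part 1: 9*(21)^4 - 6*(21)^3 - 6*(21)^2 = (1750329) + (-55566) + (-2646) = 1692117; answer 1692117
Part 2: W1 = 1692117; m = -25; cross terms: (-40*17 - -12*-25)=-980, (-12*36 - -6*17)=-330, (-6*-25 - -40*36)=1590; twice the area = |280| = 280; area = 140; boundary points = 14 + 1 + 1 = 16; strictly interior points = area - boundary/2 + 1 = 133; answer 133
Part 3: W2 = 133; d = -4; remainder = value at the root: -1*(-4)^4 - 7*(-4)^3 - 1*(-4)^2 + 1*(-4)^1 + 8 = (-256) + (448) + (-16) + (-4) + (8) = 180; answer 180
Part 4: W3 = 180; c = 4; total draws C(16,4) = 1820; complement C(8,4) = 70; favorable 1820 - 70 = 1750; P = 25/26; answer 25/26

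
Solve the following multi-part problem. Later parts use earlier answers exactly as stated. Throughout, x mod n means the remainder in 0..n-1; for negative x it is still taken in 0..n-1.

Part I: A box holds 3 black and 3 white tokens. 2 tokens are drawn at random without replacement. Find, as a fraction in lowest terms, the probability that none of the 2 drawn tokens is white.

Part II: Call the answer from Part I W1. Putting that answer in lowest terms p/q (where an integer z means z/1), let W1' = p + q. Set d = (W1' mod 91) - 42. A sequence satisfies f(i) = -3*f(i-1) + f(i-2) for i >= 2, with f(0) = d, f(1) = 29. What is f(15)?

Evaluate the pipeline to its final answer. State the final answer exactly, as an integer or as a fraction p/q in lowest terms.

Part I: total draws C(6,2) = 15; favorable C(3,2) = 3; P = 1/5; answer 1/5
Part II: W1 = 1/5; threaded value p + q = 6; d = -36; f(2) = -3*(29) + 1*(-36) = -123; iterating: f(2)=-123, f(3)=398, f(4)=-1317, f(5)=4349, f(6)=-14364, f(7)=47441, f(8)=-156687, f(9)=517502, f(10)=-1709193, f(11)=5645081, f(12)=-18644436, f(13)=61578389, f(14)=-203379603, f(15)=671717198; answer 671717198

671717198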